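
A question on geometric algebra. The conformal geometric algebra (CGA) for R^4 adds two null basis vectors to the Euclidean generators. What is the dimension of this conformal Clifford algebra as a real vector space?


The conformal model of R^4 uses Cl(5,1): the 4 Euclidean generators plus two extra orthogonal generators e+ (e+^2 = +1) and e- (e-^2 = -1), from which the null vectors e0, einf are built.
Number of generators m = 4 + 2 = 6.
dim Cl(p,q) = 2^m = 2^6 = 64


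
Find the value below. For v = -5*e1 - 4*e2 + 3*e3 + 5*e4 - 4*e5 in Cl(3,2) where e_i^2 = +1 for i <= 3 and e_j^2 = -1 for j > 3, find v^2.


v^2 = sum of c_i^2 * e_i^2
Positive signature terms (e_i^2 = +1): (-5)^2 + (-4)^2 + 3^2 = 50
Negative signature terms (e_j^2 = -1): 5^2 + (-4)^2 = 41
v^2 = 50 - 41 = 9


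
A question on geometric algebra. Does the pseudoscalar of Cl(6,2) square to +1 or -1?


The pseudoscalar I = e1...e_n (product of all n generators) of Cl(p,q) satisfies I^2 = (-1)^(q + n(n-1)/2).
p = 6, q = 2, n = p + q = 8
n(n-1)/2 = 8 * 7 / 2 = 28
Exponent = q + n(n-1)/2 = 2 + 28 = 30
I^2 = (-1)^30 = +1


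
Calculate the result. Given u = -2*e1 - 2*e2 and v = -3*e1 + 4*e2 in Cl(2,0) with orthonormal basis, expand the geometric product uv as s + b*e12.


Expand: (-2*e1 - 2*e2)(-3*e1 + 4*e2)
= (-2)*(-3)*e1e1 + (-2)*4*e1e2 + (-2)*(-3)*e2e1 + (-2)*4*e2e2
Using e1^2 = e2^2 = 1, e2e1 = -e1e2:
Scalar part s = (-2)*(-3) + (-2)*4 = 6 + (-8) = -2
Bivector part b = (-2)*4 - (-2)*(-3) = -8 - 6 = -14
uv = -2 - 14*e12


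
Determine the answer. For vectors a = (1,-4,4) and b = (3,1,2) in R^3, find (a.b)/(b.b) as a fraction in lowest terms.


Projection coefficient = (a . b) / (b . b)
a . b = 1*3 + (-4)*1 + 4*2
= 3 + (-4) + 8 = 7
b . b = 3^2 + 1^2 + 2^2
= 9 + 1 + 4 = 14
Coefficient = 7/14
In lowest terms: 1/2


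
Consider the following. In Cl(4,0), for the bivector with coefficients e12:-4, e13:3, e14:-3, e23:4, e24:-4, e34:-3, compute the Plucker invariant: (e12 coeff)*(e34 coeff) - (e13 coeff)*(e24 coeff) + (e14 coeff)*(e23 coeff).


Plucker relation: af - be + cd
a*f = (-4)*(-3) = 12
b*e = 3*(-4) = -12
c*d = (-3)*4 = -12
af - be + cd = 12 - (-12) + (-12)
= 12


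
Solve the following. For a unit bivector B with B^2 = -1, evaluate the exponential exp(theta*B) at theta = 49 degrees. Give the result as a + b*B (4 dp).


For a unit bivector B with B^2 = -1, the exponential series gives
e^(theta*B) = cos(theta) + sin(theta)*B (the GA analogue of Euler's formula).
theta = 49 degrees = 0.855211 rad
cos(49 deg) = 0.6561
sin(49 deg) = 0.7547
exp(theta*B) = 0.6561 + 0.7547*B


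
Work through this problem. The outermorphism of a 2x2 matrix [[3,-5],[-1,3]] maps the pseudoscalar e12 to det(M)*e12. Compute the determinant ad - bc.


The outermorphism of a linear map f sends e1^e2 to f(e1)^f(e2).
f(e1) = 3*e1 - 1*e2
f(e2) = -5*e1 + 3*e2
f(e1) ^ f(e2) = (3*e1 - 1*e2) ^ (-5*e1 + 3*e2)
= 3*3*e12 + (-1)*(-5)*e21
= (9 - 5)*e12
= 4*e12
Coefficient = 4


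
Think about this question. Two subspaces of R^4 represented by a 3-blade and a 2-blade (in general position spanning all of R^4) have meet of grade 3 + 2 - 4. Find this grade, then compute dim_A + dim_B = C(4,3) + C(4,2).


Meet grade = grade(A) + grade(B) - n
= 3 + 2 - 4 = 1
C(4,3) = 4
C(4,2) = 6
dim_A + dim_B = 4 + 6 = 10


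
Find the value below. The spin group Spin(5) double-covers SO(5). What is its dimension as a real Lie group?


Spin(n) double-covers SO(n); both have Lie algebra so(n) of dimension n(n-1)/2.
n = 5
n(n-1) = 5 * 4 = 20
dim Spin(5) = 20/2 = 10


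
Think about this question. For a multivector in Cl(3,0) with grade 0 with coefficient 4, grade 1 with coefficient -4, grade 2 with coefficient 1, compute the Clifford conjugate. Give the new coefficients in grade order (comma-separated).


Clifford conjugate sign for grade k: (-1)^(k(k+1)/2)
Grade 0: (-1)^(0*1/2) = (-1)^0 = 1, coeff 4 -> 4
Grade 1: (-1)^(1*2/2) = (-1)^1 = -1, coeff -4 -> 4
Grade 2: (-1)^(2*3/2) = (-1)^3 = -1, coeff 1 -> -1
Conjugated coefficients: 4, 4, -1


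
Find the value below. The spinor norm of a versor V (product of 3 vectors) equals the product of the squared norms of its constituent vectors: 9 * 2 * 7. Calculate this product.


Spinor norm N(V) = |v1|^2 * |v2|^2 * ... * |v3|^2
= 9 * 2 * 7
Running product: 9, 18, 126
N(V) = 126


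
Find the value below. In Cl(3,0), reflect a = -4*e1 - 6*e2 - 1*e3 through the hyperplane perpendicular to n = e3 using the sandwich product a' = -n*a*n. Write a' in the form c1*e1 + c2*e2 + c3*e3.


Reflection formula: a' = -n*a*n, with n = e3 (unit vector, n^2 = 1).
For reflection through hyperplane perp to e3:
The component along e3 flips sign, others stay.
a = (-4, -6, -1)
a' = (-4, -6, 1)
a' = -4*e1 - 6*e2 + 1*e3


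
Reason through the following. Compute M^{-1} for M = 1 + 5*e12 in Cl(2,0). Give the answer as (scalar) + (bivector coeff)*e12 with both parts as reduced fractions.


M = 1 + 5*e12, where e12^2 = -1.
Since M commutes with its reverse ~M = a - b*e12, M * ~M = a^2 - b^2*e12^2 = a^2 + b^2.
So M^{-1} = ~M / (a^2 + b^2) = (a - b*e12)/(a^2 + b^2).
a^2 + b^2 = 1 + 25 = 26
Scalar part = 1/26 = 1/26
Bivector coeff = -5/26 = -5/26
M^{-1} = 1/26 - 5/26*e12


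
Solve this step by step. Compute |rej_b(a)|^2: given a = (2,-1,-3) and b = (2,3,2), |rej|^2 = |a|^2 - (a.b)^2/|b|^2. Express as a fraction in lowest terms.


|a|^2 = 2^2 + (-1)^2 + (-3)^2 = 14
|b|^2 = 2^2 + 3^2 + 2^2 = 17
a . b = 2*2 + (-1)*3 + (-3)*2 = -5
(a.b)^2 = (-5)^2 = 25
|rej|^2 = 14 - 25/17
= (238 - 25)/17
= 213/17
In lowest terms: 213/17


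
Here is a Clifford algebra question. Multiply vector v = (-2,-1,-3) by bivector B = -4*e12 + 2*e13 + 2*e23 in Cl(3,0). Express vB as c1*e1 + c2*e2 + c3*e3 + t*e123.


vB has grade-1 (vector) and grade-3 (trivector) parts: vB = (v _| B) + (v ^ B).
Vector part <vB>_1:
  e1: -v2*b12 - v3*b13 = -(-1)*(-4) - (-3)*(2) = 2
  e2: v1*b12 - v3*b23 = (-2)*(-4) - (-3)*(2) = 14
  e3: v1*b13 + v2*b23 = (-2)*(2) + (-1)*(2) = -6
Trivector part <vB>_3:
  e123: v1*b23 - v2*b13 + v3*b12 = (-2)*(2) - (-1)*(2) + (-3)*(-4) = 10
vB = 2*e1 + 14*e2 - 6*e3 + 10*e123


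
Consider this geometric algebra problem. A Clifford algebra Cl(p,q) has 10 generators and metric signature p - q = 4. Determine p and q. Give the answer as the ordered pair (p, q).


We need p + q = 10 and p - q = 4.
Adding: 2p = 10 + 4 = 14, so p = 7.
Then q = 10 - 7 = 3.
(p, q) = (7, 3)


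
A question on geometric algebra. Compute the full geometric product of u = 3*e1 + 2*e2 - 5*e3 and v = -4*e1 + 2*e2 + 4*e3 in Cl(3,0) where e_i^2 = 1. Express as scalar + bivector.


In Cl(3,0): e_i^2 = 1, e_ie_j = -e_je_i for i != j.
Scalar part = u . v = 3*(-4) + 2*2 + (-5)*4
= -12 + 4 + (-20) = -28
e12 coeff = 3*2 - 2*(-4) = 6 - (-8) = 14
e13 coeff = 3*4 - (-5)*(-4) = 12 - 20 = -8
e23 coeff = 2*4 - (-5)*2 = 8 - (-10) = 18
uv = -28 + 14*e12 - 8*e13 + 18*e23


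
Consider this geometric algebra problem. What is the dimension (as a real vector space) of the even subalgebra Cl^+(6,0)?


Even subalgebra dimension = 2^(n-1)
n = 6 + 0 = 6
2^(6 - 1) = 2^5 = 32
Verification: sum of C(6,k) for even k = 1 + 15 + 15 + 1 = 32
Result = 32


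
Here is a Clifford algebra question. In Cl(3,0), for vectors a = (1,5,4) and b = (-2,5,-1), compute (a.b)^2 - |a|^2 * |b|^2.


a . b = 1*(-2) + 5*5 + 4*(-1)
= -2 + 25 + (-4) = 19
|a|^2 = 1^2 + 5^2 + 4^2 = 42
|b|^2 = (-2)^2 + 5^2 + (-1)^2 = 30
(a.b)^2 = 19^2 = 361
|a|^2 * |b|^2 = 42 * 30 = 1260
Result = 361 - 1260 = -899


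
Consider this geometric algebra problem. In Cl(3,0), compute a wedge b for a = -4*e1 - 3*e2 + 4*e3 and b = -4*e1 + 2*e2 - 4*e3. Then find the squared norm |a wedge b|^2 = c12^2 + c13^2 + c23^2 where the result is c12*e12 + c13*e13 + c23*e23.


a wedge b = (a1*b2 - a2*b1)*e12 + (a1*b3 - a3*b1)*e13 + (a2*b3 - a3*b2)*e23
e12 coeff: (-4)*2 - (-3)*(-4) = -8 - 12 = -20
e13 coeff: (-4)*(-4) - 4*(-4) = 16 - (-16) = 32
e23 coeff: (-3)*(-4) - 4*2 = 12 - 8 = 4
|a wedge b|^2 = (-20)^2 + 32^2 + 4^2
= 400 + 1024 + 16
= 1440


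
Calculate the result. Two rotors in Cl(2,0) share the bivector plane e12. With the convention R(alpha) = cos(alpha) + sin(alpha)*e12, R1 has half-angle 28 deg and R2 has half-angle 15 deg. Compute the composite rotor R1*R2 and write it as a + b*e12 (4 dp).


Same-plane rotors commute and their half-angles add:
R1*R2 = cos(a1 + a2) + sin(a1 + a2)*e12.
a1 + a2 = 28 + 15 = 43 deg
cos(43 deg) = 0.7314
sin(43 deg) = 0.6820
R1*R2 = 0.7314 + 0.6820*e12


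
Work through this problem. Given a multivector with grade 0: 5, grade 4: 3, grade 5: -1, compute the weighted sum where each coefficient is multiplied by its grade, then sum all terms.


Grade-weighted sum = sum of grade_k * coefficient_k
0*5 = 0
4*3 = 12
5*(-1) = -5
Total = 0 + 12 + (-5) = 7


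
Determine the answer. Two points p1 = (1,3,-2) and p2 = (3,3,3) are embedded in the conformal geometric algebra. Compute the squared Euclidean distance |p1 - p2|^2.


p1 - p2 = (-2, 0, -5)
|p1 - p2|^2 = (-2)^2 + 0^2 + (-5)^2
= 4 + 0 + 25
= 29


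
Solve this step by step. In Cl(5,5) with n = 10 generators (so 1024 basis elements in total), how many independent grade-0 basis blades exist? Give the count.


Number of grade-k basis blades in Cl(p,q) with n = p + q is C(n, k).
n = 5 + 5 = 10
C(10, 0) = 10! / (0! * 10!)
= 3628800 / (1 * 3628800)
= 1


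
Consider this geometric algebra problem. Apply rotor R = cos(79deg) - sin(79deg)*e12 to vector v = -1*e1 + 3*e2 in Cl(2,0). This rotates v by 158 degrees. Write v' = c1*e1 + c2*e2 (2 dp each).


Rotor R = cos(79deg) - sin(79deg)*e12
Rotation angle theta = 2 * 79 = 158 degrees
v' = R*v*~R rotates v by theta.
cos(158deg) = -0.9272, sin(158deg) = 0.3746
v'_1 = -1*cos(158deg) - 3*sin(158deg)
= -1*(-0.9272) - 3*0.3746
= -0.20
v'_2 = -1*sin(158deg) + 3*cos(158deg)
= -1*0.3746 + 3*(-0.9272)
= -3.16
v' = -0.20*e1 - 3.16*e2


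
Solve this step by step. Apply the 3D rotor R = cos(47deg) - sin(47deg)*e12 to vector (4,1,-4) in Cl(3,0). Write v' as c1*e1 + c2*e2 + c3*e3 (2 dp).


Rotor R = cos(47deg) - sin(47deg)*e12
Rotation angle theta = 2 * 47 = 94 degrees in the e12 plane (e1 -> e2).
The component perpendicular to the plane (e3) is invariant: v'_3 = v3 = -4.00
cos(94deg) = -0.0698, sin(94deg) = 0.9976
v'_1 = v1*cos(theta) - v2*sin(theta) = 4*(-0.0698) - 1*0.9976 = -1.28
v'_2 = v1*sin(theta) + v2*cos(theta) = 4*0.9976 + 1*(-0.0698) = 3.92
v' = -1.28*e1 + 3.92*e2 - 4.00*e3


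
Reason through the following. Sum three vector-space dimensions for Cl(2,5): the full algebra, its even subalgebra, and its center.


n = 2 + 5 = 7
Total dim = 2^7 = 128
Even subalgebra dim = 2^6 = 64
n is odd, so center dim = 2
Sum = 128 + 64 + 2 = 194


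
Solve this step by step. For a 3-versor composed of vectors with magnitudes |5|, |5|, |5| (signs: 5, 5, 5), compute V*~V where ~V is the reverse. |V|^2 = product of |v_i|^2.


Each vector v_i has |v_i|^2 = s_i^2
Squared scales: 5^2 = 25, 5^2 = 25, 5^2 = 25
|V|^2 = 25 * 25 * 25
= 15625


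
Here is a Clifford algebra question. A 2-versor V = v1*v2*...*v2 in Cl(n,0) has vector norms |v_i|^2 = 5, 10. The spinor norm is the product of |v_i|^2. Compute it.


Spinor norm N(V) = |v1|^2 * |v2|^2 * ... * |v2|^2
= 5 * 10
Running product: 5, 50
N(V) = 50


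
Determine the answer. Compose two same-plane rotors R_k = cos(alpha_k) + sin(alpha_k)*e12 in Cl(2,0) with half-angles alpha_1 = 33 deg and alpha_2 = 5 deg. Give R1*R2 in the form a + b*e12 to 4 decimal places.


Same-plane rotors commute and their half-angles add:
R1*R2 = cos(a1 + a2) + sin(a1 + a2)*e12.
a1 + a2 = 33 + 5 = 38 deg
cos(38 deg) = 0.7880
sin(38 deg) = 0.6157
R1*R2 = 0.7880 + 0.6157*e12


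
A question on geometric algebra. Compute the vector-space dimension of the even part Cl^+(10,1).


Even subalgebra dimension = 2^(n-1)
n = 10 + 1 = 11
2^(11 - 1) = 2^10 = 1024
Verification: sum of C(11,k) for even k = 1 + 55 + 330 + 462 + 165 + 11 = 1024
Result = 1024


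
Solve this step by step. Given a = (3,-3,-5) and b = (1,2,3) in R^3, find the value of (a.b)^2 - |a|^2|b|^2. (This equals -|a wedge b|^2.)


a . b = 3*1 + (-3)*2 + (-5)*3
= 3 + (-6) + (-15) = -18
|a|^2 = 3^2 + (-3)^2 + (-5)^2 = 43
|b|^2 = 1^2 + 2^2 + 3^2 = 14
(a.b)^2 = (-18)^2 = 324
|a|^2 * |b|^2 = 43 * 14 = 602
Result = 324 - 602 = -278


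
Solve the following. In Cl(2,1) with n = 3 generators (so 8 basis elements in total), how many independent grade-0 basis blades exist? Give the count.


Number of grade-k basis blades in Cl(p,q) with n = p + q is C(n, k).
n = 2 + 1 = 3
C(3, 0) = 3! / (0! * 3!)
= 6 / (1 * 6)
= 1


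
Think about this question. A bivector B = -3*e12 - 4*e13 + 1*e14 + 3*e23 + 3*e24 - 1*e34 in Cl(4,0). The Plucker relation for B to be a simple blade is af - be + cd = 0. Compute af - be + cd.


Plucker relation: af - be + cd
a*f = (-3)*(-1) = 3
b*e = (-4)*3 = -12
c*d = 1*3 = 3
af - be + cd = 3 - (-12) + 3
= 18


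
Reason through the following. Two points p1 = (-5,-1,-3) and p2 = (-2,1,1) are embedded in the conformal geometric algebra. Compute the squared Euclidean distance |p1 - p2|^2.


p1 - p2 = (-3, -2, -4)
|p1 - p2|^2 = (-3)^2 + (-2)^2 + (-4)^2
= 9 + 4 + 16
= 29


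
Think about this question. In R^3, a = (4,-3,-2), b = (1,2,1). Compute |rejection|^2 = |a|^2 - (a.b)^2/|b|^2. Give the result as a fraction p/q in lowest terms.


|a|^2 = 4^2 + (-3)^2 + (-2)^2 = 29
|b|^2 = 1^2 + 2^2 + 1^2 = 6
a . b = 4*1 + (-3)*2 + (-2)*1 = -4
(a.b)^2 = (-4)^2 = 16
|rej|^2 = 29 - 16/6
= (174 - 16)/6
= 158/6
In lowest terms: 79/3


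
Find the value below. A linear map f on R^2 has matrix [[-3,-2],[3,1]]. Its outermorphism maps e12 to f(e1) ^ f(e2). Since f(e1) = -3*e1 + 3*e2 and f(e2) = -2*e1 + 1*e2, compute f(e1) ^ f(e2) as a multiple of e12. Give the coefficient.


The outermorphism of a linear map f sends e1^e2 to f(e1)^f(e2).
f(e1) = -3*e1 + 3*e2
f(e2) = -2*e1 + 1*e2
f(e1) ^ f(e2) = (-3*e1 + 3*e2) ^ (-2*e1 + 1*e2)
= (-3)*1*e12 + 3*(-2)*e21
= (-3 - (-6))*e12
= 3*e12
Coefficient = 3


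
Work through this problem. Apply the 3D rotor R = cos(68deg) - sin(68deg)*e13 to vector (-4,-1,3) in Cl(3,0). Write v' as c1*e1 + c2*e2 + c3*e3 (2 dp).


Rotor R = cos(68deg) - sin(68deg)*e13
Rotation angle theta = 2 * 68 = 136 degrees in the e13 plane (e1 -> e3).
The component perpendicular to the plane (e2) is invariant: v'_2 = v2 = -1.00
cos(136deg) = -0.7193, sin(136deg) = 0.6947
v'_1 = v1*cos(theta) - v3*sin(theta) = -4*(-0.7193) - 3*0.6947 = 0.79
v'_3 = v1*sin(theta) + v3*cos(theta) = -4*0.6947 + 3*(-0.7193) = -4.94
v' = 0.79*e1 - 1.00*e2 - 4.94*e3


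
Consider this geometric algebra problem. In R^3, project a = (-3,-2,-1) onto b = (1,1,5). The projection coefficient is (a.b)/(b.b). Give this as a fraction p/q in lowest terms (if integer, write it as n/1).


Projection coefficient = (a . b) / (b . b)
a . b = (-3)*1 + (-2)*1 + (-1)*5
= -3 + (-2) + (-5) = -10
b . b = 1^2 + 1^2 + 5^2
= 1 + 1 + 25 = 27
Coefficient = -10/27
In lowest terms: -10/27


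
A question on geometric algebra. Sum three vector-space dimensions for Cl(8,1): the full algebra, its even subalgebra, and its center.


n = 8 + 1 = 9
Total dim = 2^9 = 512
Even subalgebra dim = 2^8 = 256
n is odd, so center dim = 2
Sum = 512 + 256 + 2 = 770


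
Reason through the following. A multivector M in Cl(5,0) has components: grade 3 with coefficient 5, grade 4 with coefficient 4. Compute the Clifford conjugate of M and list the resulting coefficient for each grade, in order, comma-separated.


Clifford conjugate sign for grade k: (-1)^(k(k+1)/2)
Grade 3: (-1)^(3*4/2) = (-1)^6 = 1, coeff 5 -> 5
Grade 4: (-1)^(4*5/2) = (-1)^10 = 1, coeff 4 -> 4
Conjugated coefficients: 5, 4


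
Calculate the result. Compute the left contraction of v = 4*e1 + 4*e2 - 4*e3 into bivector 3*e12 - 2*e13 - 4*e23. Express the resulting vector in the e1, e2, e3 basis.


Left contraction v _| B = <vB>_1 (grade-1 part of the geometric product vB).
Using e1_|e12 = e2, e2_|e12 = -e1, e1_|e13 = e3, e3_|e13 = -e1, e2_|e23 = e3, e3_|e23 = -e2:
e1 coeff: -v2*b12 - v3*b13 = -(4)*(3) - (-4)*(-2) = -20
e2 coeff: v1*b12 - v3*b23 = (4)*(3) - (-4)*(-4) = -4
e3 coeff: v1*b13 + v2*b23 = (4)*(-2) + (4)*(-4) = -24
v _| B = -20*e1 - 4*e2 - 24*e3


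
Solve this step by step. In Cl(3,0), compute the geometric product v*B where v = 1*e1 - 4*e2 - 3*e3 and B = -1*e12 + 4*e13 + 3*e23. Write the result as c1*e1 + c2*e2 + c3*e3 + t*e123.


vB has grade-1 (vector) and grade-3 (trivector) parts: vB = (v _| B) + (v ^ B).
Vector part <vB>_1:
  e1: -v2*b12 - v3*b13 = -(-4)*(-1) - (-3)*(4) = 8
  e2: v1*b12 - v3*b23 = (1)*(-1) - (-3)*(3) = 8
  e3: v1*b13 + v2*b23 = (1)*(4) + (-4)*(3) = -8
Trivector part <vB>_3:
  e123: v1*b23 - v2*b13 + v3*b12 = (1)*(3) - (-4)*(4) + (-3)*(-1) = 22
vB = 8*e1 + 8*e2 - 8*e3 + 22*e123


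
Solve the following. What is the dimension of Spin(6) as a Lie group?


Spin(n) double-covers SO(n); both have Lie algebra so(n) of dimension n(n-1)/2.
n = 6
n(n-1) = 6 * 5 = 30
dim Spin(6) = 30/2 = 15


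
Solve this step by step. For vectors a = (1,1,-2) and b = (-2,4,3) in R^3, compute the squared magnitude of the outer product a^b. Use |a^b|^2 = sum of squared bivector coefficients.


a wedge b = (a1*b2 - a2*b1)*e12 + (a1*b3 - a3*b1)*e13 + (a2*b3 - a3*b2)*e23
e12 coeff: 1*4 - 1*(-2) = 4 - (-2) = 6
e13 coeff: 1*3 - (-2)*(-2) = 3 - 4 = -1
e23 coeff: 1*3 - (-2)*4 = 3 - (-8) = 11
|a wedge b|^2 = 6^2 + (-1)^2 + 11^2
= 36 + 1 + 121
= 158


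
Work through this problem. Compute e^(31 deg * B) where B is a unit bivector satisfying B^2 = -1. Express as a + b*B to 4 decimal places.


For a unit bivector B with B^2 = -1, the exponential series gives
e^(theta*B) = cos(theta) + sin(theta)*B (the GA analogue of Euler's formula).
theta = 31 degrees = 0.541052 rad
cos(31 deg) = 0.8572
sin(31 deg) = 0.5150
exp(theta*B) = 0.8572 + 0.5150*B


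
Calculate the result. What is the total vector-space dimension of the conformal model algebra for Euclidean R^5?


The conformal model of R^5 uses Cl(6,1): the 5 Euclidean generators plus two extra orthogonal generators e+ (e+^2 = +1) and e- (e-^2 = -1), from which the null vectors e0, einf are built.
Number of generators m = 5 + 2 = 7.
dim Cl(p,q) = 2^m = 2^7 = 128


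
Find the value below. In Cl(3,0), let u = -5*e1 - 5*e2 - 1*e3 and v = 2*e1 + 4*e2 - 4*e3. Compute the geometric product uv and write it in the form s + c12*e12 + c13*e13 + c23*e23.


In Cl(3,0): e_i^2 = 1, e_ie_j = -e_je_i for i != j.
Scalar part = u . v = (-5)*2 + (-5)*4 + (-1)*(-4)
= -10 + (-20) + 4 = -26
e12 coeff = (-5)*4 - (-5)*2 = -20 - (-10) = -10
e13 coeff = (-5)*(-4) - (-1)*2 = 20 - (-2) = 22
e23 coeff = (-5)*(-4) - (-1)*4 = 20 - (-4) = 24
uv = -26 - 10*e12 + 22*e13 + 24*e23


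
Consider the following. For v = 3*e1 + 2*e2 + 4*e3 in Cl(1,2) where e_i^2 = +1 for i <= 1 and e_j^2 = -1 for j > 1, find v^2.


v^2 = sum of c_i^2 * e_i^2
Positive signature terms (e_i^2 = +1): 3^2 = 9
Negative signature terms (e_j^2 = -1): 2^2 + 4^2 = 20
v^2 = 9 - 20 = -11


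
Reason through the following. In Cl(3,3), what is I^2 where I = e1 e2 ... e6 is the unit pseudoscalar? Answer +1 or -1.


The pseudoscalar I = e1...e_n (product of all n generators) of Cl(p,q) satisfies I^2 = (-1)^(q + n(n-1)/2).
p = 3, q = 3, n = p + q = 6
n(n-1)/2 = 6 * 5 / 2 = 15
Exponent = q + n(n-1)/2 = 3 + 15 = 18
I^2 = (-1)^18 = +1


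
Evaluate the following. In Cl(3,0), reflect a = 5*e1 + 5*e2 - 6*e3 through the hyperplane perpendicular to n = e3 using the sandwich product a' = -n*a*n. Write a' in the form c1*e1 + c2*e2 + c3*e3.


Reflection formula: a' = -n*a*n, with n = e3 (unit vector, n^2 = 1).
For reflection through hyperplane perp to e3:
The component along e3 flips sign, others stay.
a = (5, 5, -6)
a' = (5, 5, 6)
a' = 5*e1 + 5*e2 + 6*e3


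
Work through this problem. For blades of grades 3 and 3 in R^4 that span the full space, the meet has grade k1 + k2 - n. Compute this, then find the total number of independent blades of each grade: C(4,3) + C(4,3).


Meet grade = grade(A) + grade(B) - n
= 3 + 3 - 4 = 2
C(4,3) = 4
C(4,3) = 4
dim_A + dim_B = 4 + 4 = 8


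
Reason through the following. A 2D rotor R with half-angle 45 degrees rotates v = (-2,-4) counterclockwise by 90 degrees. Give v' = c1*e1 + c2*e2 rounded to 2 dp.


Rotor R = cos(45deg) - sin(45deg)*e12
Rotation angle theta = 2 * 45 = 90 degrees
v' = R*v*~R rotates v by theta.
cos(90deg) = 0.0000, sin(90deg) = 1.0000
v'_1 = -2*cos(90deg) - (-4)*sin(90deg)
= -2*0.0000 - (-4)*1.0000
= 4.00
v'_2 = -2*sin(90deg) + (-4)*cos(90deg)
= -2*1.0000 + (-4)*0.0000
= -2.00
v' = 4.00*e1 - 2.00*e2


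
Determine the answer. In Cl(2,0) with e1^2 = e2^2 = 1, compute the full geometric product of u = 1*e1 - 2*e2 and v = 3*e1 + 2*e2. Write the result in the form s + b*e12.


Expand: (1*e1 - 2*e2)(3*e1 + 2*e2)
= 1*3*e1e1 + 1*2*e1e2 + (-2)*3*e2e1 + (-2)*2*e2e2
Using e1^2 = e2^2 = 1, e2e1 = -e1e2:
Scalar part s = 1*3 + (-2)*2 = 3 + (-4) = -1
Bivector part b = 1*2 - (-2)*3 = 2 - (-6) = 8
uv = -1 + 8*e12


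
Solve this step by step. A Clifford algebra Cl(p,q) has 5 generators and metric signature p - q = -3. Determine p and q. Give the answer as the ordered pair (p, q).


We need p + q = 5 and p - q = -3.
Adding: 2p = 5 + (-3) = 2, so p = 1.
Then q = 5 - 1 = 4.
(p, q) = (1, 4)


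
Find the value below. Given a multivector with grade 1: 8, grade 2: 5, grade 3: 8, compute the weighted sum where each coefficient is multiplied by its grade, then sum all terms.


Grade-weighted sum = sum of grade_k * coefficient_k
1*8 = 8
2*5 = 10
3*8 = 24
Total = 8 + 10 + 24 = 42


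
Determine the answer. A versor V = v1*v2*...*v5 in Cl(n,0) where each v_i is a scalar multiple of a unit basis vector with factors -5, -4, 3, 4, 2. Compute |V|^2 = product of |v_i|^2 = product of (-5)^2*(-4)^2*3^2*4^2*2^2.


Each vector v_i has |v_i|^2 = s_i^2
Squared scales: (-5)^2 = 25, (-4)^2 = 16, 3^2 = 9, 4^2 = 16, 2^2 = 4
|V|^2 = 25 * 16 * 9 * 16 * 4
= 230400


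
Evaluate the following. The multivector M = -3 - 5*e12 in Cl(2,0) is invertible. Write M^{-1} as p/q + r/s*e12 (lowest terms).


M = -3 - 5*e12, where e12^2 = -1.
Since M commutes with its reverse ~M = a - b*e12, M * ~M = a^2 - b^2*e12^2 = a^2 + b^2.
So M^{-1} = ~M / (a^2 + b^2) = (a - b*e12)/(a^2 + b^2).
a^2 + b^2 = 9 + 25 = 34
Scalar part = -3/34 = -3/34
Bivector coeff = 5/34 = 5/34
M^{-1} = -3/34 + 5/34*e12


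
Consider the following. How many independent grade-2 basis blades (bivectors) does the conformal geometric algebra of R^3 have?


The conformal model of R^3 uses Cl(4,1) with m = 3 + 2 = 5 generators.
Number of grade-2 blades = C(m, 2) = C(5, 2)
= 5*4/2 = 10


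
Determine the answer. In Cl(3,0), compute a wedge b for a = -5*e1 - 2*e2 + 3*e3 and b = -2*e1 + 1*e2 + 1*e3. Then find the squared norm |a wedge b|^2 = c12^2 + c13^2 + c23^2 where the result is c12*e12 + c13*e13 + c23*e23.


a wedge b = (a1*b2 - a2*b1)*e12 + (a1*b3 - a3*b1)*e13 + (a2*b3 - a3*b2)*e23
e12 coeff: (-5)*1 - (-2)*(-2) = -5 - 4 = -9
e13 coeff: (-5)*1 - 3*(-2) = -5 - (-6) = 1
e23 coeff: (-2)*1 - 3*1 = -2 - 3 = -5
|a wedge b|^2 = (-9)^2 + 1^2 + (-5)^2
= 81 + 1 + 25
= 107


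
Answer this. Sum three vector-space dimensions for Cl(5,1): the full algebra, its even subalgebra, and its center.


n = 5 + 1 = 6
Total dim = 2^6 = 64
Even subalgebra dim = 2^5 = 32
n is even, so center dim = 1
Sum = 64 + 32 + 1 = 97


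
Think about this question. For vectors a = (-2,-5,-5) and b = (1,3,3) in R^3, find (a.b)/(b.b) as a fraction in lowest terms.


Projection coefficient = (a . b) / (b . b)
a . b = (-2)*1 + (-5)*3 + (-5)*3
= -2 + (-15) + (-15) = -32
b . b = 1^2 + 3^2 + 3^2
= 1 + 9 + 9 = 19
Coefficient = -32/19
In lowest terms: -32/19


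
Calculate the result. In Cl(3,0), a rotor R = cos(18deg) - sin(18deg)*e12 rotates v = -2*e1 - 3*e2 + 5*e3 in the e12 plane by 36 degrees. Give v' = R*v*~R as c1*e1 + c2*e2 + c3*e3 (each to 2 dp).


Rotor R = cos(18deg) - sin(18deg)*e12
Rotation angle theta = 2 * 18 = 36 degrees in the e12 plane (e1 -> e2).
The component perpendicular to the plane (e3) is invariant: v'_3 = v3 = 5.00
cos(36deg) = 0.8090, sin(36deg) = 0.5878
v'_1 = v1*cos(theta) - v2*sin(theta) = -2*0.8090 - (-3)*0.5878 = 0.15
v'_2 = v1*sin(theta) + v2*cos(theta) = -2*0.5878 + (-3)*0.8090 = -3.60
v' = 0.15*e1 - 3.60*e2 + 5.00*e3


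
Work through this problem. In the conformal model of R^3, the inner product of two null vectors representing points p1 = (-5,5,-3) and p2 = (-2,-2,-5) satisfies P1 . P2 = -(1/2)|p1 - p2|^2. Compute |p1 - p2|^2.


p1 - p2 = (-3, 7, 2)
|p1 - p2|^2 = (-3)^2 + 7^2 + 2^2
= 9 + 49 + 4
= 62


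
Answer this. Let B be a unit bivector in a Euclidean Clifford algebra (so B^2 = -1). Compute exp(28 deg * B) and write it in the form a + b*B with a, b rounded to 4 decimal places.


For a unit bivector B with B^2 = -1, the exponential series gives
e^(theta*B) = cos(theta) + sin(theta)*B (the GA analogue of Euler's formula).
theta = 28 degrees = 0.488692 rad
cos(28 deg) = 0.8829
sin(28 deg) = 0.4695
exp(theta*B) = 0.8829 + 0.4695*B


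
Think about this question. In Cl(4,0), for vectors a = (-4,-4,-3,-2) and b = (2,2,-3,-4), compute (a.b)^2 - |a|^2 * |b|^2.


a . b = (-4)*2 + (-4)*2 + (-3)*(-3) + (-2)*(-4)
= -8 + (-8) + 9 + 8 = 1
|a|^2 = (-4)^2 + (-4)^2 + (-3)^2 + (-2)^2 = 45
|b|^2 = 2^2 + 2^2 + (-3)^2 + (-4)^2 = 33
(a.b)^2 = 1^2 = 1
|a|^2 * |b|^2 = 45 * 33 = 1485
Result = 1 - 1485 = -1484


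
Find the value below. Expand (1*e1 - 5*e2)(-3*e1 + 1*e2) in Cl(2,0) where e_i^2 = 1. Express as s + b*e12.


Expand: (1*e1 - 5*e2)(-3*e1 + 1*e2)
= 1*(-3)*e1e1 + 1*1*e1e2 + (-5)*(-3)*e2e1 + (-5)*1*e2e2
Using e1^2 = e2^2 = 1, e2e1 = -e1e2:
Scalar part s = 1*(-3) + (-5)*1 = -3 + (-5) = -8
Bivector part b = 1*1 - (-5)*(-3) = 1 - 15 = -14
uv = -8 - 14*e12


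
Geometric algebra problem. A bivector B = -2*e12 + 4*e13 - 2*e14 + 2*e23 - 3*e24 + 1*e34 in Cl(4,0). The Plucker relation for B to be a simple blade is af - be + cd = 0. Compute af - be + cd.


Plucker relation: af - be + cd
a*f = (-2)*1 = -2
b*e = 4*(-3) = -12
c*d = (-2)*2 = -4
af - be + cd = -2 - (-12) + (-4)
= 6


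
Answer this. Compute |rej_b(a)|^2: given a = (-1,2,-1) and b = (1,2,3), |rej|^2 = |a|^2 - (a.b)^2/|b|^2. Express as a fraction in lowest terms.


|a|^2 = (-1)^2 + 2^2 + (-1)^2 = 6
|b|^2 = 1^2 + 2^2 + 3^2 = 14
a . b = (-1)*1 + 2*2 + (-1)*3 = 0
(a.b)^2 = 0^2 = 0
|rej|^2 = 6 - 0/14
= (84 - 0)/14
= 84/14
In lowest terms: 6/1


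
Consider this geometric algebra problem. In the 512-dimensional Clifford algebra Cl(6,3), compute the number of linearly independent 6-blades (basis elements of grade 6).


Number of grade-k basis blades in Cl(p,q) with n = p + q is C(n, k).
n = 6 + 3 = 9
C(9, 6) = 9! / (6! * 3!)
= 362880 / (720 * 6)
= 84


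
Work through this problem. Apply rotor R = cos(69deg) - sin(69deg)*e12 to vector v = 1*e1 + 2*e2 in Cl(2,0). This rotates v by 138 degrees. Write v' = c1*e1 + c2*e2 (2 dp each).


Rotor R = cos(69deg) - sin(69deg)*e12
Rotation angle theta = 2 * 69 = 138 degrees
v' = R*v*~R rotates v by theta.
cos(138deg) = -0.7431, sin(138deg) = 0.6691
v'_1 = 1*cos(138deg) - 2*sin(138deg)
= 1*(-0.7431) - 2*0.6691
= -2.08
v'_2 = 1*sin(138deg) + 2*cos(138deg)
= 1*0.6691 + 2*(-0.7431)
= -0.82
v' = -2.08*e1 - 0.82*e2


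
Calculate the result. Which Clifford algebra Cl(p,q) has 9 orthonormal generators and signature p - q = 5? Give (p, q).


We need p + q = 9 and p - q = 5.
Adding: 2p = 9 + 5 = 14, so p = 7.
Then q = 9 - 7 = 2.
(p, q) = (7, 2)


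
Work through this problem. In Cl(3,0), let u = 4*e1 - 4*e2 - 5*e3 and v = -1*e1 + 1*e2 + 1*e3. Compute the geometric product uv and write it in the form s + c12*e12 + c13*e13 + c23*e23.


In Cl(3,0): e_i^2 = 1, e_ie_j = -e_je_i for i != j.
Scalar part = u . v = 4*(-1) + (-4)*1 + (-5)*1
= -4 + (-4) + (-5) = -13
e12 coeff = 4*1 - (-4)*(-1) = 4 - 4 = 0
e13 coeff = 4*1 - (-5)*(-1) = 4 - 5 = -1
e23 coeff = (-4)*1 - (-5)*1 = -4 - (-5) = 1
uv = -13 + 0*e12 - 1*e13 + 1*e23


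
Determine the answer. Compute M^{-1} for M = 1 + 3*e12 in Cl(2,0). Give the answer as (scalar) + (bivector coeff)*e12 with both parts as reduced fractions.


M = 1 + 3*e12, where e12^2 = -1.
Since M commutes with its reverse ~M = a - b*e12, M * ~M = a^2 - b^2*e12^2 = a^2 + b^2.
So M^{-1} = ~M / (a^2 + b^2) = (a - b*e12)/(a^2 + b^2).
a^2 + b^2 = 1 + 9 = 10
Scalar part = 1/10 = 1/10
Bivector coeff = -3/10 = -3/10
M^{-1} = 1/10 - 3/10*e12


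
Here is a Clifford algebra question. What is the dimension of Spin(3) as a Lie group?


Spin(n) double-covers SO(n); both have Lie algebra so(n) of dimension n(n-1)/2.
n = 3
n(n-1) = 3 * 2 = 6
dim Spin(3) = 6/2 = 3


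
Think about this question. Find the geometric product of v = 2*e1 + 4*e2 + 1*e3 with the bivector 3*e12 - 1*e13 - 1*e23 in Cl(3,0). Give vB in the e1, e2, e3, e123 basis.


vB has grade-1 (vector) and grade-3 (trivector) parts: vB = (v _| B) + (v ^ B).
Vector part <vB>_1:
  e1: -v2*b12 - v3*b13 = -(4)*(3) - (1)*(-1) = -11
  e2: v1*b12 - v3*b23 = (2)*(3) - (1)*(-1) = 7
  e3: v1*b13 + v2*b23 = (2)*(-1) + (4)*(-1) = -6
Trivector part <vB>_3:
  e123: v1*b23 - v2*b13 + v3*b12 = (2)*(-1) - (4)*(-1) + (1)*(3) = 5
vB = -11*e1 + 7*e2 - 6*e3 + 5*e123


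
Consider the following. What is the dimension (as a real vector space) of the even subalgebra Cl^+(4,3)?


Even subalgebra dimension = 2^(n-1)
n = 4 + 3 = 7
2^(7 - 1) = 2^6 = 64
Verification: sum of C(7,k) for even k = 1 + 21 + 35 + 7 = 64
Result = 64


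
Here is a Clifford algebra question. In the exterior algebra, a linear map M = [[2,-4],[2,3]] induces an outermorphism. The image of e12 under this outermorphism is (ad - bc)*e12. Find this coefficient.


The outermorphism of a linear map f sends e1^e2 to f(e1)^f(e2).
f(e1) = 2*e1 + 2*e2
f(e2) = -4*e1 + 3*e2
f(e1) ^ f(e2) = (2*e1 + 2*e2) ^ (-4*e1 + 3*e2)
= 2*3*e12 + 2*(-4)*e21
= (6 - (-8))*e12
= 14*e12
Coefficient = 14


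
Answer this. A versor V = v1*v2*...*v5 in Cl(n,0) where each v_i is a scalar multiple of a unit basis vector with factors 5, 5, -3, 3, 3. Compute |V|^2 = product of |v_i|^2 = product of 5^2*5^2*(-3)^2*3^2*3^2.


Each vector v_i has |v_i|^2 = s_i^2
Squared scales: 5^2 = 25, 5^2 = 25, (-3)^2 = 9, 3^2 = 9, 3^2 = 9
|V|^2 = 25 * 25 * 9 * 9 * 9
= 455625


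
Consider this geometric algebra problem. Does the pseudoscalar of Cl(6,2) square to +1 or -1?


The pseudoscalar I = e1...e_n (product of all n generators) of Cl(p,q) satisfies I^2 = (-1)^(q + n(n-1)/2).
p = 6, q = 2, n = p + q = 8
n(n-1)/2 = 8 * 7 / 2 = 28
Exponent = q + n(n-1)/2 = 2 + 28 = 30
I^2 = (-1)^30 = +1


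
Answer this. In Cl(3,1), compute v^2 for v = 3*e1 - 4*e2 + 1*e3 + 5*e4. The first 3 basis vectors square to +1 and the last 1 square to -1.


v^2 = sum of c_i^2 * e_i^2
Positive signature terms (e_i^2 = +1): 3^2 + (-4)^2 + 1^2 = 26
Negative signature terms (e_j^2 = -1): 5^2 = 25
v^2 = 26 - 25 = 1


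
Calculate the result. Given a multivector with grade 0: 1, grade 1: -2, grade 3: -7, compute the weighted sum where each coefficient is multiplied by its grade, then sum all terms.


Grade-weighted sum = sum of grade_k * coefficient_k
0*1 = 0
1*(-2) = -2
3*(-7) = -21
Total = 0 + (-2) + (-21) = -23


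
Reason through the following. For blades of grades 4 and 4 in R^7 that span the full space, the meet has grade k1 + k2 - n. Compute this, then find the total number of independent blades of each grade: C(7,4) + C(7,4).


Meet grade = grade(A) + grade(B) - n
= 4 + 4 - 7 = 1
C(7,4) = 35
C(7,4) = 35
dim_A + dim_B = 35 + 35 = 70


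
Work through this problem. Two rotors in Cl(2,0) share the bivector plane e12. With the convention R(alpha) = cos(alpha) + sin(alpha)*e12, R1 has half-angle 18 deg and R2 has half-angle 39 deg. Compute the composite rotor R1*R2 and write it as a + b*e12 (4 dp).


Same-plane rotors commute and their half-angles add:
R1*R2 = cos(a1 + a2) + sin(a1 + a2)*e12.
a1 + a2 = 18 + 39 = 57 deg
cos(57 deg) = 0.5446
sin(57 deg) = 0.8387
R1*R2 = 0.5446 + 0.8387*e12


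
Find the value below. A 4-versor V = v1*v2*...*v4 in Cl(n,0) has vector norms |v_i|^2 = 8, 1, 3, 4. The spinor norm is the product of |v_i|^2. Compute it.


Spinor norm N(V) = |v1|^2 * |v2|^2 * ... * |v4|^2
= 8 * 1 * 3 * 4
Running product: 8, 8, 24, 96
N(V) = 96


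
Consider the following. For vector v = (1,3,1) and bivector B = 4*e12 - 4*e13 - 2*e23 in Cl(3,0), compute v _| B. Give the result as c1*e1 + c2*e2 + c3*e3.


Left contraction v _| B = <vB>_1 (grade-1 part of the geometric product vB).
Using e1_|e12 = e2, e2_|e12 = -e1, e1_|e13 = e3, e3_|e13 = -e1, e2_|e23 = e3, e3_|e23 = -e2:
e1 coeff: -v2*b12 - v3*b13 = -(3)*(4) - (1)*(-4) = -8
e2 coeff: v1*b12 - v3*b23 = (1)*(4) - (1)*(-2) = 6
e3 coeff: v1*b13 + v2*b23 = (1)*(-4) + (3)*(-2) = -10
v _| B = -8*e1 + 6*e2 - 10*e3


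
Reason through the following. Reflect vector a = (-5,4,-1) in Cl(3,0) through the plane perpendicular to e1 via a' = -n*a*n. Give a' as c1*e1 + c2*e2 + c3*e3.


Reflection formula: a' = -n*a*n, with n = e1 (unit vector, n^2 = 1).
For reflection through hyperplane perp to e1:
The component along e1 flips sign, others stay.
a = (-5, 4, -1)
a' = (5, 4, -1)
a' = 5*e1 + 4*e2 - 1*e3


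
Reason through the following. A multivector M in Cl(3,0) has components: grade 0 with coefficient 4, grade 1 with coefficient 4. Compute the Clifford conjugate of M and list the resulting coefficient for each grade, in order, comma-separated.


Clifford conjugate sign for grade k: (-1)^(k(k+1)/2)
Grade 0: (-1)^(0*1/2) = (-1)^0 = 1, coeff 4 -> 4
Grade 1: (-1)^(1*2/2) = (-1)^1 = -1, coeff 4 -> -4
Conjugated coefficients: 4, -4


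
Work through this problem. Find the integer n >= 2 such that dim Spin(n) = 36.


dim Spin(n) = dim so(n) = n(n-1)/2.
Solve n(n-1)/2 = 36, i.e. n^2 - n - 72 = 0.
Discriminant = 1 + 8*36 = 289
n = (1 + sqrt(289))/2 = (1 + 17)/2 = 9


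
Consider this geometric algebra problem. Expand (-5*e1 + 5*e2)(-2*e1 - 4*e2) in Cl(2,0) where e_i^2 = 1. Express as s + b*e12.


Expand: (-5*e1 + 5*e2)(-2*e1 - 4*e2)
= (-5)*(-2)*e1e1 + (-5)*(-4)*e1e2 + 5*(-2)*e2e1 + 5*(-4)*e2e2
Using e1^2 = e2^2 = 1, e2e1 = -e1e2:
Scalar part s = (-5)*(-2) + 5*(-4) = 10 + (-20) = -10
Bivector part b = (-5)*(-4) - 5*(-2) = 20 - (-10) = 30
uv = -10 + 30*e12


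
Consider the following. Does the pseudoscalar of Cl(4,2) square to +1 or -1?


The pseudoscalar I = e1...e_n (product of all n generators) of Cl(p,q) satisfies I^2 = (-1)^(q + n(n-1)/2).
p = 4, q = 2, n = p + q = 6
n(n-1)/2 = 6 * 5 / 2 = 15
Exponent = q + n(n-1)/2 = 2 + 15 = 17
I^2 = (-1)^17 = -1


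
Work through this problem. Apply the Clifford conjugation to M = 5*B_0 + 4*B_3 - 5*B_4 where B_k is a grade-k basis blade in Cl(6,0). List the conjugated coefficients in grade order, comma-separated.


Clifford conjugate sign for grade k: (-1)^(k(k+1)/2)
Grade 0: (-1)^(0*1/2) = (-1)^0 = 1, coeff 5 -> 5
Grade 3: (-1)^(3*4/2) = (-1)^6 = 1, coeff 4 -> 4
Grade 4: (-1)^(4*5/2) = (-1)^10 = 1, coeff -5 -> -5
Conjugated coefficients: 5, 4, -5


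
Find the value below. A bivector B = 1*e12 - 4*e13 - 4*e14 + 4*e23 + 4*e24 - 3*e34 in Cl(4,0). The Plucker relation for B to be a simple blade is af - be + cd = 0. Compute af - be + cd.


Plucker relation: af - be + cd
a*f = 1*(-3) = -3
b*e = (-4)*4 = -16
c*d = (-4)*4 = -16
af - be + cd = -3 - (-16) + (-16)
= -3


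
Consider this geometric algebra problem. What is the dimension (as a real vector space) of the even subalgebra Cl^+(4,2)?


Even subalgebra dimension = 2^(n-1)
n = 4 + 2 = 6
2^(6 - 1) = 2^5 = 32
Verification: sum of C(6,k) for even k = 1 + 15 + 15 + 1 = 32
Result = 32


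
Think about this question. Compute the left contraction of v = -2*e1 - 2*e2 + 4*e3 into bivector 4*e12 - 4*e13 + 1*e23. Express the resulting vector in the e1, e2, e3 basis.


Left contraction v _| B = <vB>_1 (grade-1 part of the geometric product vB).
Using e1_|e12 = e2, e2_|e12 = -e1, e1_|e13 = e3, e3_|e13 = -e1, e2_|e23 = e3, e3_|e23 = -e2:
e1 coeff: -v2*b12 - v3*b13 = -(-2)*(4) - (4)*(-4) = 24
e2 coeff: v1*b12 - v3*b23 = (-2)*(4) - (4)*(1) = -12
e3 coeff: v1*b13 + v2*b23 = (-2)*(-4) + (-2)*(1) = 6
v _| B = 24*e1 - 12*e2 + 6*e3


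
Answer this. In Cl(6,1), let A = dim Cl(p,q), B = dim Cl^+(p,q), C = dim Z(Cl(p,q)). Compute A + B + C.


n = 6 + 1 = 7
Total dim = 2^7 = 128
Even subalgebra dim = 2^6 = 64
n is odd, so center dim = 2
Sum = 128 + 64 + 2 = 194


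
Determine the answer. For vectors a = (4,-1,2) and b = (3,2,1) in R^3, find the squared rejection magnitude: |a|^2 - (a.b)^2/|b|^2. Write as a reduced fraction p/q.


|a|^2 = 4^2 + (-1)^2 + 2^2 = 21
|b|^2 = 3^2 + 2^2 + 1^2 = 14
a . b = 4*3 + (-1)*2 + 2*1 = 12
(a.b)^2 = 12^2 = 144
|rej|^2 = 21 - 144/14
= (294 - 144)/14
= 150/14
In lowest terms: 75/7


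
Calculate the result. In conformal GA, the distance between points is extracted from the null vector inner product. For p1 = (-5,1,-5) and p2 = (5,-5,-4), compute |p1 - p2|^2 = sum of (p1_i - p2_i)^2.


p1 - p2 = (-10, 6, -1)
|p1 - p2|^2 = (-10)^2 + 6^2 + (-1)^2
= 100 + 36 + 1
= 137


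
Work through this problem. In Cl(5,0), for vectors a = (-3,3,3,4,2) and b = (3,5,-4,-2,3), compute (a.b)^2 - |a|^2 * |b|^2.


a . b = (-3)*3 + 3*5 + 3*(-4) + 4*(-2) + 2*3
= -9 + 15 + (-12) + (-8) + 6 = -8
|a|^2 = (-3)^2 + 3^2 + 3^2 + 4^2 + 2^2 = 47
|b|^2 = 3^2 + 5^2 + (-4)^2 + (-2)^2 + 3^2 = 63
(a.b)^2 = (-8)^2 = 64
|a|^2 * |b|^2 = 47 * 63 = 2961
Result = 64 - 2961 = -2897


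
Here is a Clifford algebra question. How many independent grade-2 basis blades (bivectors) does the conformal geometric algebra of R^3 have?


The conformal model of R^3 uses Cl(4,1) with m = 3 + 2 = 5 generators.
Number of grade-2 blades = C(m, 2) = C(5, 2)
= 5*4/2 = 10


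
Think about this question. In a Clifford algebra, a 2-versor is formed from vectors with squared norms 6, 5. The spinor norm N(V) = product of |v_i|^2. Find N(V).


Spinor norm N(V) = |v1|^2 * |v2|^2 * ... * |v2|^2
= 6 * 5
Running product: 6, 30
N(V) = 30


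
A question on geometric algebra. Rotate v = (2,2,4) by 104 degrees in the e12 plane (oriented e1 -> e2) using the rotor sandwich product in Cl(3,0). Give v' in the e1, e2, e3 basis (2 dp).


Rotor R = cos(52deg) - sin(52deg)*e12
Rotation angle theta = 2 * 52 = 104 degrees in the e12 plane (e1 -> e2).
The component perpendicular to the plane (e3) is invariant: v'_3 = v3 = 4.00
cos(104deg) = -0.2419, sin(104deg) = 0.9703
v'_1 = v1*cos(theta) - v2*sin(theta) = 2*(-0.2419) - 2*0.9703 = -2.42
v'_2 = v1*sin(theta) + v2*cos(theta) = 2*0.9703 + 2*(-0.2419) = 1.46
v' = -2.42*e1 + 1.46*e2 + 4.00*e3


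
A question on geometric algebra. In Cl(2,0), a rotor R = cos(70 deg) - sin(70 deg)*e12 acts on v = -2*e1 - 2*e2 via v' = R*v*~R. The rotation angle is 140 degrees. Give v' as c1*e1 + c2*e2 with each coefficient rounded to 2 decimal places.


Rotor R = cos(70deg) - sin(70deg)*e12
Rotation angle theta = 2 * 70 = 140 degrees
v' = R*v*~R rotates v by theta.
cos(140deg) = -0.7660, sin(140deg) = 0.6428
v'_1 = -2*cos(140deg) - (-2)*sin(140deg)
= -2*(-0.7660) - (-2)*0.6428
= 2.82
v'_2 = -2*sin(140deg) + (-2)*cos(140deg)
= -2*0.6428 + (-2)*(-0.7660)
= 0.25
v' = 2.82*e1 + 0.25*e2


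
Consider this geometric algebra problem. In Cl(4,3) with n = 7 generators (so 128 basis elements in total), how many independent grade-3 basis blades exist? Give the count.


Number of grade-k basis blades in Cl(p,q) with n = p + q is C(n, k).
n = 4 + 3 = 7
C(7, 3) = 7! / (3! * 4!)
= 5040 / (6 * 24)
= 35


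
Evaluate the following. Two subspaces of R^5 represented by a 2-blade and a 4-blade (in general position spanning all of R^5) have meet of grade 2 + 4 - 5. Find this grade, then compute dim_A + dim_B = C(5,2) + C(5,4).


Meet grade = grade(A) + grade(B) - n
= 2 + 4 - 5 = 1
C(5,2) = 10
C(5,4) = 5
dim_A + dim_B = 10 + 5 = 15


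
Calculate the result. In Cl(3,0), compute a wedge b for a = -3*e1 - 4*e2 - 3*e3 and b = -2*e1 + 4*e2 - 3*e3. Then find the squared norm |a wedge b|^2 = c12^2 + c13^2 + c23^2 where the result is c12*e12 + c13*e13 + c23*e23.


a wedge b = (a1*b2 - a2*b1)*e12 + (a1*b3 - a3*b1)*e13 + (a2*b3 - a3*b2)*e23
e12 coeff: (-3)*4 - (-4)*(-2) = -12 - 8 = -20
e13 coeff: (-3)*(-3) - (-3)*(-2) = 9 - 6 = 3
e23 coeff: (-4)*(-3) - (-3)*4 = 12 - (-12) = 24
|a wedge b|^2 = (-20)^2 + 3^2 + 24^2
= 400 + 9 + 576
= 985
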